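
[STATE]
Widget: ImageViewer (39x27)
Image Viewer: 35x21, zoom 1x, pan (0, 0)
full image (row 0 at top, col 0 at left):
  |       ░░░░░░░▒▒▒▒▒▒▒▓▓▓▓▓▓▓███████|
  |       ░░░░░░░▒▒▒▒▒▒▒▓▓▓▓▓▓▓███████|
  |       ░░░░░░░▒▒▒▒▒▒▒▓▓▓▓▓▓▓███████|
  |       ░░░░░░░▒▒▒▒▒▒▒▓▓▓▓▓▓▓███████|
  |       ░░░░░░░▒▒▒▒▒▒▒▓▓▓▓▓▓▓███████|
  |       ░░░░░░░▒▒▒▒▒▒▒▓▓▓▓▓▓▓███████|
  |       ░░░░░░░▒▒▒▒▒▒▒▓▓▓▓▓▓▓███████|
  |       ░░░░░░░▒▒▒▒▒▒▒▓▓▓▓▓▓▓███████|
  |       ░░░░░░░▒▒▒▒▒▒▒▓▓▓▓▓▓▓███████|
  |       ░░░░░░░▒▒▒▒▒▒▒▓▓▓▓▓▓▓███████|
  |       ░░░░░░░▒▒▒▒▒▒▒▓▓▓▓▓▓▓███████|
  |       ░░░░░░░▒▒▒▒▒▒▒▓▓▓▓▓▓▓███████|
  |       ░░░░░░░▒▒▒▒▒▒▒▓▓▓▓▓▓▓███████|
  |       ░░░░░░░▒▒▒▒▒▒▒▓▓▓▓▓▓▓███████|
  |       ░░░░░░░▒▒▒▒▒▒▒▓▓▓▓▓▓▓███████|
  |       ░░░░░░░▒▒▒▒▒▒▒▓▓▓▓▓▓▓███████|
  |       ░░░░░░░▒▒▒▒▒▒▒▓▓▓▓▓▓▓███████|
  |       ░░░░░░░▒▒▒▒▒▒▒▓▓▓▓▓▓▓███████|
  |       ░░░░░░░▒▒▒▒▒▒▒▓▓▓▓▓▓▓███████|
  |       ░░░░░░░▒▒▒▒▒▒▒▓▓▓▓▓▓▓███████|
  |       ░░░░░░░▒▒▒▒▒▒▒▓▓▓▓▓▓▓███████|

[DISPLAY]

       ░░░░░░░▒▒▒▒▒▒▒▓▓▓▓▓▓▓███████    
       ░░░░░░░▒▒▒▒▒▒▒▓▓▓▓▓▓▓███████    
       ░░░░░░░▒▒▒▒▒▒▒▓▓▓▓▓▓▓███████    
       ░░░░░░░▒▒▒▒▒▒▒▓▓▓▓▓▓▓███████    
       ░░░░░░░▒▒▒▒▒▒▒▓▓▓▓▓▓▓███████    
       ░░░░░░░▒▒▒▒▒▒▒▓▓▓▓▓▓▓███████    
       ░░░░░░░▒▒▒▒▒▒▒▓▓▓▓▓▓▓███████    
       ░░░░░░░▒▒▒▒▒▒▒▓▓▓▓▓▓▓███████    
       ░░░░░░░▒▒▒▒▒▒▒▓▓▓▓▓▓▓███████    
       ░░░░░░░▒▒▒▒▒▒▒▓▓▓▓▓▓▓███████    
       ░░░░░░░▒▒▒▒▒▒▒▓▓▓▓▓▓▓███████    
       ░░░░░░░▒▒▒▒▒▒▒▓▓▓▓▓▓▓███████    
       ░░░░░░░▒▒▒▒▒▒▒▓▓▓▓▓▓▓███████    
       ░░░░░░░▒▒▒▒▒▒▒▓▓▓▓▓▓▓███████    
       ░░░░░░░▒▒▒▒▒▒▒▓▓▓▓▓▓▓███████    
       ░░░░░░░▒▒▒▒▒▒▒▓▓▓▓▓▓▓███████    
       ░░░░░░░▒▒▒▒▒▒▒▓▓▓▓▓▓▓███████    
       ░░░░░░░▒▒▒▒▒▒▒▓▓▓▓▓▓▓███████    
       ░░░░░░░▒▒▒▒▒▒▒▓▓▓▓▓▓▓███████    
       ░░░░░░░▒▒▒▒▒▒▒▓▓▓▓▓▓▓███████    
       ░░░░░░░▒▒▒▒▒▒▒▓▓▓▓▓▓▓███████    
                                       
                                       
                                       
                                       
                                       
                                       


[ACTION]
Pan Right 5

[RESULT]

  ░░░░░░░▒▒▒▒▒▒▒▓▓▓▓▓▓▓███████         
  ░░░░░░░▒▒▒▒▒▒▒▓▓▓▓▓▓▓███████         
  ░░░░░░░▒▒▒▒▒▒▒▓▓▓▓▓▓▓███████         
  ░░░░░░░▒▒▒▒▒▒▒▓▓▓▓▓▓▓███████         
  ░░░░░░░▒▒▒▒▒▒▒▓▓▓▓▓▓▓███████         
  ░░░░░░░▒▒▒▒▒▒▒▓▓▓▓▓▓▓███████         
  ░░░░░░░▒▒▒▒▒▒▒▓▓▓▓▓▓▓███████         
  ░░░░░░░▒▒▒▒▒▒▒▓▓▓▓▓▓▓███████         
  ░░░░░░░▒▒▒▒▒▒▒▓▓▓▓▓▓▓███████         
  ░░░░░░░▒▒▒▒▒▒▒▓▓▓▓▓▓▓███████         
  ░░░░░░░▒▒▒▒▒▒▒▓▓▓▓▓▓▓███████         
  ░░░░░░░▒▒▒▒▒▒▒▓▓▓▓▓▓▓███████         
  ░░░░░░░▒▒▒▒▒▒▒▓▓▓▓▓▓▓███████         
  ░░░░░░░▒▒▒▒▒▒▒▓▓▓▓▓▓▓███████         
  ░░░░░░░▒▒▒▒▒▒▒▓▓▓▓▓▓▓███████         
  ░░░░░░░▒▒▒▒▒▒▒▓▓▓▓▓▓▓███████         
  ░░░░░░░▒▒▒▒▒▒▒▓▓▓▓▓▓▓███████         
  ░░░░░░░▒▒▒▒▒▒▒▓▓▓▓▓▓▓███████         
  ░░░░░░░▒▒▒▒▒▒▒▓▓▓▓▓▓▓███████         
  ░░░░░░░▒▒▒▒▒▒▒▓▓▓▓▓▓▓███████         
  ░░░░░░░▒▒▒▒▒▒▒▓▓▓▓▓▓▓███████         
                                       
                                       
                                       
                                       
                                       
                                       


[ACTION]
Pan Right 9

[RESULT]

▒▒▒▒▒▒▒▓▓▓▓▓▓▓███████                  
▒▒▒▒▒▒▒▓▓▓▓▓▓▓███████                  
▒▒▒▒▒▒▒▓▓▓▓▓▓▓███████                  
▒▒▒▒▒▒▒▓▓▓▓▓▓▓███████                  
▒▒▒▒▒▒▒▓▓▓▓▓▓▓███████                  
▒▒▒▒▒▒▒▓▓▓▓▓▓▓███████                  
▒▒▒▒▒▒▒▓▓▓▓▓▓▓███████                  
▒▒▒▒▒▒▒▓▓▓▓▓▓▓███████                  
▒▒▒▒▒▒▒▓▓▓▓▓▓▓███████                  
▒▒▒▒▒▒▒▓▓▓▓▓▓▓███████                  
▒▒▒▒▒▒▒▓▓▓▓▓▓▓███████                  
▒▒▒▒▒▒▒▓▓▓▓▓▓▓███████                  
▒▒▒▒▒▒▒▓▓▓▓▓▓▓███████                  
▒▒▒▒▒▒▒▓▓▓▓▓▓▓███████                  
▒▒▒▒▒▒▒▓▓▓▓▓▓▓███████                  
▒▒▒▒▒▒▒▓▓▓▓▓▓▓███████                  
▒▒▒▒▒▒▒▓▓▓▓▓▓▓███████                  
▒▒▒▒▒▒▒▓▓▓▓▓▓▓███████                  
▒▒▒▒▒▒▒▓▓▓▓▓▓▓███████                  
▒▒▒▒▒▒▒▓▓▓▓▓▓▓███████                  
▒▒▒▒▒▒▒▓▓▓▓▓▓▓███████                  
                                       
                                       
                                       
                                       
                                       
                                       


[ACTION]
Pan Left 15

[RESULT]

       ░░░░░░░▒▒▒▒▒▒▒▓▓▓▓▓▓▓███████    
       ░░░░░░░▒▒▒▒▒▒▒▓▓▓▓▓▓▓███████    
       ░░░░░░░▒▒▒▒▒▒▒▓▓▓▓▓▓▓███████    
       ░░░░░░░▒▒▒▒▒▒▒▓▓▓▓▓▓▓███████    
       ░░░░░░░▒▒▒▒▒▒▒▓▓▓▓▓▓▓███████    
       ░░░░░░░▒▒▒▒▒▒▒▓▓▓▓▓▓▓███████    
       ░░░░░░░▒▒▒▒▒▒▒▓▓▓▓▓▓▓███████    
       ░░░░░░░▒▒▒▒▒▒▒▓▓▓▓▓▓▓███████    
       ░░░░░░░▒▒▒▒▒▒▒▓▓▓▓▓▓▓███████    
       ░░░░░░░▒▒▒▒▒▒▒▓▓▓▓▓▓▓███████    
       ░░░░░░░▒▒▒▒▒▒▒▓▓▓▓▓▓▓███████    
       ░░░░░░░▒▒▒▒▒▒▒▓▓▓▓▓▓▓███████    
       ░░░░░░░▒▒▒▒▒▒▒▓▓▓▓▓▓▓███████    
       ░░░░░░░▒▒▒▒▒▒▒▓▓▓▓▓▓▓███████    
       ░░░░░░░▒▒▒▒▒▒▒▓▓▓▓▓▓▓███████    
       ░░░░░░░▒▒▒▒▒▒▒▓▓▓▓▓▓▓███████    
       ░░░░░░░▒▒▒▒▒▒▒▓▓▓▓▓▓▓███████    
       ░░░░░░░▒▒▒▒▒▒▒▓▓▓▓▓▓▓███████    
       ░░░░░░░▒▒▒▒▒▒▒▓▓▓▓▓▓▓███████    
       ░░░░░░░▒▒▒▒▒▒▒▓▓▓▓▓▓▓███████    
       ░░░░░░░▒▒▒▒▒▒▒▓▓▓▓▓▓▓███████    
                                       
                                       
                                       
                                       
                                       
                                       


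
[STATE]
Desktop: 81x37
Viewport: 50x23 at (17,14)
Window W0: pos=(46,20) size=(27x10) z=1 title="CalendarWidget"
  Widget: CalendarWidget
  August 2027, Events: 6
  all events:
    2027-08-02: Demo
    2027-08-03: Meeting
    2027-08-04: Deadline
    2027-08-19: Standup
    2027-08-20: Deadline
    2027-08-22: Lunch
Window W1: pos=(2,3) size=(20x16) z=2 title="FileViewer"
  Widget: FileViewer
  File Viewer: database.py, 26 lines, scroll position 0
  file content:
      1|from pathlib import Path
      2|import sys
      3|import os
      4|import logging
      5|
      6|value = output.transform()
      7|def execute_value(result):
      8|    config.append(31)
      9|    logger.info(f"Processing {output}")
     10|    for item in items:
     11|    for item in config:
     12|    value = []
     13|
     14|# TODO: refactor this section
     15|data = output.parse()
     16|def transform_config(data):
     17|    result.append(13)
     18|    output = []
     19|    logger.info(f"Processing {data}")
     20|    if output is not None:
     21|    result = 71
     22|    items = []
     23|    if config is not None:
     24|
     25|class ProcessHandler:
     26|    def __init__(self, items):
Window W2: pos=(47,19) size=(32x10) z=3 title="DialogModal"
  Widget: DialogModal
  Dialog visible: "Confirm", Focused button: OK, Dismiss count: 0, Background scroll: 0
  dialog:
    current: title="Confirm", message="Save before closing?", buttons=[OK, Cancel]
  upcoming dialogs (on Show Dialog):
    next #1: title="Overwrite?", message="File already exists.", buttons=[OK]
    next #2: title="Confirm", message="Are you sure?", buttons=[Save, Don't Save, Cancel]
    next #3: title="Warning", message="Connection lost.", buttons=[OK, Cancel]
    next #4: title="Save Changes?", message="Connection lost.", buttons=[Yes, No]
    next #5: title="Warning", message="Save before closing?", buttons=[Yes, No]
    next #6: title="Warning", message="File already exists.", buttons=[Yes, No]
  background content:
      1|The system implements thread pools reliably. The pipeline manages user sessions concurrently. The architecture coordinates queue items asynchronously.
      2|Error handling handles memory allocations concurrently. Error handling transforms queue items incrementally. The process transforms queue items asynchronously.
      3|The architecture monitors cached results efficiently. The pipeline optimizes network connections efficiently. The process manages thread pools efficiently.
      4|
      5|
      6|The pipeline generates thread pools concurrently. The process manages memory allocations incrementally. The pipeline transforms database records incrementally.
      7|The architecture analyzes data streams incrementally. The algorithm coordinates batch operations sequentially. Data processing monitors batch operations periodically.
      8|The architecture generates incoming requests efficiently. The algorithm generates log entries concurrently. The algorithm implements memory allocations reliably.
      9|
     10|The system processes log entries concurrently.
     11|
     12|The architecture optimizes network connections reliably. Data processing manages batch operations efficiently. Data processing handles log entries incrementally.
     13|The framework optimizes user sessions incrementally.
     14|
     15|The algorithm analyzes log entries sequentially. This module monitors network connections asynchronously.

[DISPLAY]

o(f░┃                                             
n i░┃                                             
n c░┃                                             
   ▼┃                                             
━━━━┛                                             
                              ┏━━━━━━━━━━━━━━━━━━━
                             ┏┃ DialogModal       
                             ┃┠───────────────────
                             ┠┃The┌───────────────
                             ┃┃Err│       Confirm 
                             ┃┃The│ Save before cl
                             ┃┃   │    [OK]  Cance
                             ┃┃   └───────────────
                             ┃┃The pipeline genera
                             ┃┗━━━━━━━━━━━━━━━━━━━
                             ┗━━━━━━━━━━━━━━━━━━━━
                                                  
                                                  
                                                  
                                                  
                                                  
                                                  
                                                  


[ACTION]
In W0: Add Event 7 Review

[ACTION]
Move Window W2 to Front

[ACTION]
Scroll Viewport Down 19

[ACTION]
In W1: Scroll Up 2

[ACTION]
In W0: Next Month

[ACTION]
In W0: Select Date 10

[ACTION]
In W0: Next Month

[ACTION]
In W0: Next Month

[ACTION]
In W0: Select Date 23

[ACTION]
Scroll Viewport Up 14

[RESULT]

                                                  
                                                  
                                                  
━━━━┓                                             
    ┃                                             
────┨                                             
mpo▲┃                                             
   █┃                                             
   ░┃                                             
   ░┃                                             
   ░┃                                             
.tr░┃                                             
lue░┃                                             
end░┃                                             
o(f░┃                                             
n i░┃                                             
n c░┃                                             
   ▼┃                                             
━━━━┛                                             
                              ┏━━━━━━━━━━━━━━━━━━━
                             ┏┃ DialogModal       
                             ┃┠───────────────────
                             ┠┃The┌───────────────


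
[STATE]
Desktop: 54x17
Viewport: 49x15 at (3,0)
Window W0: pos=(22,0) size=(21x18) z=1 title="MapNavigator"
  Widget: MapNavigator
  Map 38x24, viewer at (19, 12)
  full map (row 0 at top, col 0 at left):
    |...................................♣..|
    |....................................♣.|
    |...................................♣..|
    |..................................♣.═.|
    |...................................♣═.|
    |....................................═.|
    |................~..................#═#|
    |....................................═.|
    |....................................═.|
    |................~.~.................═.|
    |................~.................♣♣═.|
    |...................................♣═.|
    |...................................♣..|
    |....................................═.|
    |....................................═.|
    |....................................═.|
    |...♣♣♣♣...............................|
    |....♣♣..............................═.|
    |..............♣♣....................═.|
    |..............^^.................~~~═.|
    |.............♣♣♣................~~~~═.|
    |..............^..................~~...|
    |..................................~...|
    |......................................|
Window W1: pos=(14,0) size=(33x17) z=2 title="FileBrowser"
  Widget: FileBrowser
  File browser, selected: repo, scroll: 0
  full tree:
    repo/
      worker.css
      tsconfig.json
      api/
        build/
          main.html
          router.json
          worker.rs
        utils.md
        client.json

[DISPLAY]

           ┏━━━━━━━━━━━━━━━━━━━━━━━━━━━━━━━┓     
           ┃ FileBrowser                   ┃     
           ┠───────────────────────────────┨     
           ┃> [-] repo/                    ┃     
           ┃    worker.css                 ┃     
           ┃    tsconfig.json              ┃     
           ┃    [+] api/                   ┃     
           ┃                               ┃     
           ┃                               ┃     
           ┃                               ┃     
           ┃                               ┃     
           ┃                               ┃     
           ┃                               ┃     
           ┃                               ┃     
           ┃                               ┃     


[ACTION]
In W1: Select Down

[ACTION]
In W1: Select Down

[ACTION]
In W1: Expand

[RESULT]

           ┏━━━━━━━━━━━━━━━━━━━━━━━━━━━━━━━┓     
           ┃ FileBrowser                   ┃     
           ┠───────────────────────────────┨     
           ┃  [-] repo/                    ┃     
           ┃    worker.css                 ┃     
           ┃  > tsconfig.json              ┃     
           ┃    [+] api/                   ┃     
           ┃                               ┃     
           ┃                               ┃     
           ┃                               ┃     
           ┃                               ┃     
           ┃                               ┃     
           ┃                               ┃     
           ┃                               ┃     
           ┃                               ┃     


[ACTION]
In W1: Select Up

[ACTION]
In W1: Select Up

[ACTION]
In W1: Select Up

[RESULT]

           ┏━━━━━━━━━━━━━━━━━━━━━━━━━━━━━━━┓     
           ┃ FileBrowser                   ┃     
           ┠───────────────────────────────┨     
           ┃> [-] repo/                    ┃     
           ┃    worker.css                 ┃     
           ┃    tsconfig.json              ┃     
           ┃    [+] api/                   ┃     
           ┃                               ┃     
           ┃                               ┃     
           ┃                               ┃     
           ┃                               ┃     
           ┃                               ┃     
           ┃                               ┃     
           ┃                               ┃     
           ┃                               ┃     


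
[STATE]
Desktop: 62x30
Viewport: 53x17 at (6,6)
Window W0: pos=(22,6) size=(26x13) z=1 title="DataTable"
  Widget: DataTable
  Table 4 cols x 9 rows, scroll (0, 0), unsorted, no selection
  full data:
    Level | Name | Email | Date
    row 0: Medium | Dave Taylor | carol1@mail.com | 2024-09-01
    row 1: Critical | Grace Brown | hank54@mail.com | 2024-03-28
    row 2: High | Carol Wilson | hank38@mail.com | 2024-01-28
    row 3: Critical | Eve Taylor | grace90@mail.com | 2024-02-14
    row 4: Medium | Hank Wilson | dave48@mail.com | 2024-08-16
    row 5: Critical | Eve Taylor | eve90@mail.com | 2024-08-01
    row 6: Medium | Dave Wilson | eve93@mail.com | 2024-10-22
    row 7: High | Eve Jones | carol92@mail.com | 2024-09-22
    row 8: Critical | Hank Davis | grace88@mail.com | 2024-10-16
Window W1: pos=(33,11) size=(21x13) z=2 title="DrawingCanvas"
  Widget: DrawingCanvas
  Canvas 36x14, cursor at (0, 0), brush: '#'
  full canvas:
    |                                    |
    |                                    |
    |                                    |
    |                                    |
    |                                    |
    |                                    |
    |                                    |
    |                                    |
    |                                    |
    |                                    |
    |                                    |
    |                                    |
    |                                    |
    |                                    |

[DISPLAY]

                ┏━━━━━━━━━━━━━━━━━━━━━━━━┓           
                ┃ DataTable              ┃           
                ┠────────────────────────┨           
                ┃Level   │Name        │Em┃           
                ┃────────┼────────────┼──┃           
                ┃Medium  │D┏━━━━━━━━━━━━━━━━━━━┓     
                ┃Critical│G┃ DrawingCanvas     ┃     
                ┃High    │C┠───────────────────┨     
                ┃Critical│E┃+                  ┃     
                ┃Medium  │H┃                   ┃     
                ┃Critical│E┃                   ┃     
                ┃Medium  │D┃                   ┃     
                ┗━━━━━━━━━━┃                   ┃     
                           ┃                   ┃     
                           ┃                   ┃     
                           ┃                   ┃     
                           ┃                   ┃     


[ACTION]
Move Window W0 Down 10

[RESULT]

                                                     
                                                     
                                                     
                                                     
                                                     
                           ┏━━━━━━━━━━━━━━━━━━━┓     
                           ┃ DrawingCanvas     ┃     
                           ┠───────────────────┨     
                           ┃+                  ┃     
                           ┃                   ┃     
                ┏━━━━━━━━━━┃                   ┃     
                ┃ DataTable┃                   ┃     
                ┠──────────┃                   ┃     
                ┃Level   │N┃                   ┃     
                ┃────────┼─┃                   ┃     
                ┃Medium  │D┃                   ┃     
                ┃Critical│G┃                   ┃     


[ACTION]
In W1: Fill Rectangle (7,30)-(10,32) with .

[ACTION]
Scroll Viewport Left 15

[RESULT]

                                                     
                                                     
                                                     
                                                     
                                                     
                                 ┏━━━━━━━━━━━━━━━━━━━
                                 ┃ DrawingCanvas     
                                 ┠───────────────────
                                 ┃+                  
                                 ┃                   
                      ┏━━━━━━━━━━┃                   
                      ┃ DataTable┃                   
                      ┠──────────┃                   
                      ┃Level   │N┃                   
                      ┃────────┼─┃                   
                      ┃Medium  │D┃                   
                      ┃Critical│G┃                   


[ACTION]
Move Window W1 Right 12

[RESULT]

                                                     
                                                     
                                                     
                                                     
                                                     
                                         ┏━━━━━━━━━━━
                                         ┃ DrawingCan
                                         ┠───────────
                                         ┃+          
                                         ┃           
                      ┏━━━━━━━━━━━━━━━━━━┃           
                      ┃ DataTable        ┃           
                      ┠──────────────────┃           
                      ┃Level   │Name     ┃           
                      ┃────────┼─────────┃           
                      ┃Medium  │Dave Tayl┃           
                      ┃Critical│Grace Bro┃           


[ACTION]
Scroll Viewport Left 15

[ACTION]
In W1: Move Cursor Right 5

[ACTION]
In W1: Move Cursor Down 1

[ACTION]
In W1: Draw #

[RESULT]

                                                     
                                                     
                                                     
                                                     
                                                     
                                         ┏━━━━━━━━━━━
                                         ┃ DrawingCan
                                         ┠───────────
                                         ┃           
                                         ┃     #     
                      ┏━━━━━━━━━━━━━━━━━━┃           
                      ┃ DataTable        ┃           
                      ┠──────────────────┃           
                      ┃Level   │Name     ┃           
                      ┃────────┼─────────┃           
                      ┃Medium  │Dave Tayl┃           
                      ┃Critical│Grace Bro┃           


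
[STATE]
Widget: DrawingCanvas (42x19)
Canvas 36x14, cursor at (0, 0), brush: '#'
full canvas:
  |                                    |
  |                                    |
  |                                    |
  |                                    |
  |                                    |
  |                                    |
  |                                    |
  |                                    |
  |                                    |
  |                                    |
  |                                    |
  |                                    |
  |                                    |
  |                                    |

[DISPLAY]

+                                         
                                          
                                          
                                          
                                          
                                          
                                          
                                          
                                          
                                          
                                          
                                          
                                          
                                          
                                          
                                          
                                          
                                          
                                          


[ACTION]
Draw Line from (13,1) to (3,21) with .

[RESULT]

+                                         
                                          
                                          
                     .                    
                   ..                     
                 ..                       
               ..                         
             ..                           
           ..                             
         ..                               
       ..                                 
     ..                                   
   ..                                     
 ..                                       
                                          
                                          
                                          
                                          
                                          


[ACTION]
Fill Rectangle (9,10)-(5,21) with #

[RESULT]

+                                         
                                          
                                          
                     .                    
                   ..                     
          ############                    
          ############                    
          ############                    
          ############                    
         .############                    
       ..                                 
     ..                                   
   ..                                     
 ..                                       
                                          
                                          
                                          
                                          
                                          


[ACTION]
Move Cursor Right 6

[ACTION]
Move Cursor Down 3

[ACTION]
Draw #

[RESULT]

                                          
                                          
                                          
      #              .                    
                   ..                     
          ############                    
          ############                    
          ############                    
          ############                    
         .############                    
       ..                                 
     ..                                   
   ..                                     
 ..                                       
                                          
                                          
                                          
                                          
                                          


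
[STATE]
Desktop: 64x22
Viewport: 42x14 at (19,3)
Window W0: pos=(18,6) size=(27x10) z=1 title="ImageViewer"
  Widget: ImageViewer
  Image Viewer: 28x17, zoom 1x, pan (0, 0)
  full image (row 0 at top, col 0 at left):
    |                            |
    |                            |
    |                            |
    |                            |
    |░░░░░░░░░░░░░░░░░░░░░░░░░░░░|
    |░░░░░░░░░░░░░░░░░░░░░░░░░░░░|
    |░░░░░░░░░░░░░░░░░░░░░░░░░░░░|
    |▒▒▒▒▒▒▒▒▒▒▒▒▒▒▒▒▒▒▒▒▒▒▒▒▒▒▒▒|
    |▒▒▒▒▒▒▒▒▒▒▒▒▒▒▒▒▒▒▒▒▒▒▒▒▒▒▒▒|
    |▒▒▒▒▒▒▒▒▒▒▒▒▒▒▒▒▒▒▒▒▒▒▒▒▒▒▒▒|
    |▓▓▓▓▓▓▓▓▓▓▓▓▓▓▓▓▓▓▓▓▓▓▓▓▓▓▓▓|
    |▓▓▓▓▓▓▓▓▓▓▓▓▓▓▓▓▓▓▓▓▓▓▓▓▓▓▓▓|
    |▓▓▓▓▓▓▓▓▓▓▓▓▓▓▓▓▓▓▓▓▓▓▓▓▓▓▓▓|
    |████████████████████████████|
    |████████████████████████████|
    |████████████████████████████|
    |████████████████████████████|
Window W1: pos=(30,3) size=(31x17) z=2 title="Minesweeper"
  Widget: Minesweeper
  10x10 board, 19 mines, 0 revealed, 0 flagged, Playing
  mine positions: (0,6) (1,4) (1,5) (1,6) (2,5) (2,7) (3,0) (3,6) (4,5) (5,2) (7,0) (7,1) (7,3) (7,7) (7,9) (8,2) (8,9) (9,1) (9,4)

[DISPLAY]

           ┏━━━━━━━━━━━━━━━━━━━━━━━━━━━━━┓
           ┃ Minesweeper                 ┃
           ┠─────────────────────────────┨
━━━━━━━━━━━┃■■■■■■■■■■                   ┃
 ImageViewe┃■■■■■■■■■■                   ┃
───────────┃■■■■■■■■■■                   ┃
           ┃■■■■■■■■■■                   ┃
           ┃■■■■■■■■■■                   ┃
           ┃■■■■■■■■■■                   ┃
           ┃■■■■■■■■■■                   ┃
░░░░░░░░░░░┃■■■■■■■■■■                   ┃
░░░░░░░░░░░┃■■■■■■■■■■                   ┃
━━━━━━━━━━━┃■■■■■■■■■■                   ┃
           ┃                             ┃


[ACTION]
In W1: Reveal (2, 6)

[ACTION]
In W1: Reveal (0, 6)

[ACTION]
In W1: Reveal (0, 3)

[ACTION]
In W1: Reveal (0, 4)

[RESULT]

           ┏━━━━━━━━━━━━━━━━━━━━━━━━━━━━━┓
           ┃ Minesweeper                 ┃
           ┠─────────────────────────────┨
━━━━━━━━━━━┃■■■■■■✹■■■                   ┃
 ImageViewe┃■■■■✹✹✹■■■                   ┃
───────────┃■■■■■✹5✹■■                   ┃
           ┃✹■■■■■✹■■■                   ┃
           ┃■■■■■✹■■■■                   ┃
           ┃■■✹■■■■■■■                   ┃
           ┃■■■■■■■■■■                   ┃
░░░░░░░░░░░┃✹✹■✹■■■✹■✹                   ┃
░░░░░░░░░░░┃■■✹■■■■■■✹                   ┃
━━━━━━━━━━━┃■✹■■✹■■■■■                   ┃
           ┃                             ┃


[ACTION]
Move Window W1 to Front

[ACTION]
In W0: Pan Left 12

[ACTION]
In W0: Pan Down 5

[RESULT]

           ┏━━━━━━━━━━━━━━━━━━━━━━━━━━━━━┓
           ┃ Minesweeper                 ┃
           ┠─────────────────────────────┨
━━━━━━━━━━━┃■■■■■■✹■■■                   ┃
 ImageViewe┃■■■■✹✹✹■■■                   ┃
───────────┃■■■■■✹5✹■■                   ┃
░░░░░░░░░░░┃✹■■■■■✹■■■                   ┃
░░░░░░░░░░░┃■■■■■✹■■■■                   ┃
▒▒▒▒▒▒▒▒▒▒▒┃■■✹■■■■■■■                   ┃
▒▒▒▒▒▒▒▒▒▒▒┃■■■■■■■■■■                   ┃
▒▒▒▒▒▒▒▒▒▒▒┃✹✹■✹■■■✹■✹                   ┃
▓▓▓▓▓▓▓▓▓▓▓┃■■✹■■■■■■✹                   ┃
━━━━━━━━━━━┃■✹■■✹■■■■■                   ┃
           ┃                             ┃


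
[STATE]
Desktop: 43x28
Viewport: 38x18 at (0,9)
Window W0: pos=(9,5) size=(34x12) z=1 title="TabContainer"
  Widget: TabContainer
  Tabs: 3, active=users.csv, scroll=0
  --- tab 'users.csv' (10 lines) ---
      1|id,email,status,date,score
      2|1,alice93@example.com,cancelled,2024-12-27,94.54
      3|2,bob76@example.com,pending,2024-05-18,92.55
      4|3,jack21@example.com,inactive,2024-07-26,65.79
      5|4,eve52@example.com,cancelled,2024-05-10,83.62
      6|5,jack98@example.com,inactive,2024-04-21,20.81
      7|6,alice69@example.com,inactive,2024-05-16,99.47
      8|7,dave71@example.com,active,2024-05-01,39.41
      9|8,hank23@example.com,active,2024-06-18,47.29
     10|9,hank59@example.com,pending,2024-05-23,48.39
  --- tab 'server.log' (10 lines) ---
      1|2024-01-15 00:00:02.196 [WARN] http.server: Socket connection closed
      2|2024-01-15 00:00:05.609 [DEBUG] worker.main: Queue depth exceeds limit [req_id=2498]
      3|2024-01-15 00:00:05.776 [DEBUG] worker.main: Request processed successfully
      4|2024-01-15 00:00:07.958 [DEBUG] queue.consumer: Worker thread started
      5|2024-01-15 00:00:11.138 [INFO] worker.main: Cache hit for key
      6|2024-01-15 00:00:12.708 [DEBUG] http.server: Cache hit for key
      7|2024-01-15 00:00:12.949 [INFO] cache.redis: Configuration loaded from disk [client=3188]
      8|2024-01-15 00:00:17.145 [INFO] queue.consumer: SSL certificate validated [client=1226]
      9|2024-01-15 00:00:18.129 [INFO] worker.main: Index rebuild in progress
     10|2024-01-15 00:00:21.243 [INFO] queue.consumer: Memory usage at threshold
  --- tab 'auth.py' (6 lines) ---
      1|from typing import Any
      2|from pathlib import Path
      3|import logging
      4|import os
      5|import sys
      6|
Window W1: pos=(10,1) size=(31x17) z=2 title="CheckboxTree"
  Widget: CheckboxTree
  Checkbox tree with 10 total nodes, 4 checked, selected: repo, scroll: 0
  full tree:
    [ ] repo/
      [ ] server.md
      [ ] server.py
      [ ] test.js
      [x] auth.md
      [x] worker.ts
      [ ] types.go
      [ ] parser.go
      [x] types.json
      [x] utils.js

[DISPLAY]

         ┃┃   [x] worker.ts           
         ┃┃   [ ] types.go            
         ┃┃   [ ] parser.go           
         ┃┃   [x] types.json          
         ┃┃   [x] utils.js            
         ┃┃                           
         ┃┃                           
         ┗┃                           
          ┗━━━━━━━━━━━━━━━━━━━━━━━━━━━
                                      
                                      
                                      
                                      
                                      
                                      
                                      
                                      
                                      


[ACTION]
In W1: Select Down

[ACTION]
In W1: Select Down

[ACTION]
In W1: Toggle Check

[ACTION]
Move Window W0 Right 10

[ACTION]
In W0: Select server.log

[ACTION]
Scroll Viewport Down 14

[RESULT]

         ┃┃   [ ] types.go            
         ┃┃   [ ] parser.go           
         ┃┃   [x] types.json          
         ┃┃   [x] utils.js            
         ┃┃                           
         ┃┃                           
         ┗┃                           
          ┗━━━━━━━━━━━━━━━━━━━━━━━━━━━
                                      
                                      
                                      
                                      
                                      
                                      
                                      
                                      
                                      
                                      
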